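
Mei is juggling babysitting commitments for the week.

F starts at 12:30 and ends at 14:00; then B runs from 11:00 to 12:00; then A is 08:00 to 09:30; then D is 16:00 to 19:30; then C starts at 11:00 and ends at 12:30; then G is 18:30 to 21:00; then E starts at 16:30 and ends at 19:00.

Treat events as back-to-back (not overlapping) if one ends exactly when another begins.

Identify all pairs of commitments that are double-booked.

Two intervals overlap when each starts before the other ends.
Sorted by start: A, B, C, F, D, E, G.
B starts after A ends, so A has no further overlaps.
C starts before B ends → B and C overlap.
F starts after B ends, so B has no further overlaps.
F starts exactly when C ends (back-to-back, no overlap), so C has no further overlaps.
D starts after F ends, so F has no further overlaps.
E starts before D ends → D and E overlap.
G starts before D ends → D and G overlap.
G starts before E ends → E and G overlap.

B & C, D & E, D & G, E & G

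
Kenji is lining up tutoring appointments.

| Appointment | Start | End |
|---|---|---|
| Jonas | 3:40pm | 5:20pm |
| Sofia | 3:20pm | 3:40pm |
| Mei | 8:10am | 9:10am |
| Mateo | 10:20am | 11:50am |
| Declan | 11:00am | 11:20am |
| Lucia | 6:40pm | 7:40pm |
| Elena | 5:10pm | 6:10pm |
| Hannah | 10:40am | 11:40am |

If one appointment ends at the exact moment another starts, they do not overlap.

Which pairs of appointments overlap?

Declan & Hannah, Declan & Mateo, Elena & Jonas, Hannah & Mateo

Sorted by start: Mei, Mateo, Hannah, Declan, Sofia, Jonas, Elena, Lucia.
Mateo starts after Mei ends, so Mei has no further overlaps.
Hannah starts before Mateo ends → Mateo and Hannah overlap.
Declan starts before Mateo ends → Mateo and Declan overlap.
Sofia starts after Mateo ends, so Mateo has no further overlaps.
Declan starts before Hannah ends → Hannah and Declan overlap.
Sofia starts after Hannah ends, so Hannah has no further overlaps.
Sofia starts after Declan ends, so Declan has no further overlaps.
Jonas starts exactly when Sofia ends (back-to-back, no overlap), so Sofia has no further overlaps.
Elena starts before Jonas ends → Jonas and Elena overlap.
Lucia starts after Jonas ends.
Lucia starts after Elena ends.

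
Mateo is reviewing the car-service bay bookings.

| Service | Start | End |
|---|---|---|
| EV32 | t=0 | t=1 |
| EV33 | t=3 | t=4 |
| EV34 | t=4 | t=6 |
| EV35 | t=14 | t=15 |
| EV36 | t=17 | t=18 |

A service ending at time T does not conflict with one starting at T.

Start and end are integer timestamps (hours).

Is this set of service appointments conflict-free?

Yes

Sorted by start: EV32, EV33, EV34, EV35, EV36.
EV33 starts after EV32 ends, so nothing later overlaps EV32 either.
EV34 starts exactly when EV33 ends (back-to-back, no overlap), so nothing later overlaps EV33 either.
EV35 starts after EV34 ends, so nothing later overlaps EV34 either.
EV36 starts after EV35 ends.
Every pair is clear; the schedule has no overlaps.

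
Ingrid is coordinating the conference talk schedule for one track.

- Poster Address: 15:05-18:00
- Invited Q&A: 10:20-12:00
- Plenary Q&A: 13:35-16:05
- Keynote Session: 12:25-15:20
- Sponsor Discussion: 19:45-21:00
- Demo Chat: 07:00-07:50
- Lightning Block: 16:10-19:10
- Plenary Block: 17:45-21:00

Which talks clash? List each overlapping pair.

Keynote Session & Plenary Q&A, Keynote Session & Poster Address, Lightning Block & Plenary Block, Lightning Block & Poster Address, Plenary Block & Poster Address, Plenary Block & Sponsor Discussion, Plenary Q&A & Poster Address

Check each pair: they overlap iff neither finishes before the other starts.
Sorted by start: Demo Chat, Invited Q&A, Keynote Session, Plenary Q&A, Poster Address, Lightning Block, Plenary Block, Sponsor Discussion.
Invited Q&A starts after Demo Chat ends; Demo Chat is clear from here.
Keynote Session starts after Invited Q&A ends; Invited Q&A is clear from here.
Plenary Q&A starts before Keynote Session ends → Keynote Session and Plenary Q&A overlap.
Poster Address starts before Keynote Session ends → Keynote Session and Poster Address overlap.
Lightning Block starts after Keynote Session ends; Keynote Session is clear from here.
Poster Address starts before Plenary Q&A ends → Plenary Q&A and Poster Address overlap.
Lightning Block starts after Plenary Q&A ends; Plenary Q&A is clear from here.
Lightning Block starts before Poster Address ends → Poster Address and Lightning Block overlap.
Plenary Block starts before Poster Address ends → Poster Address and Plenary Block overlap.
Sponsor Discussion starts after Poster Address ends.
Plenary Block starts before Lightning Block ends → Lightning Block and Plenary Block overlap.
Sponsor Discussion starts after Lightning Block ends.
Sponsor Discussion starts before Plenary Block ends → Plenary Block and Sponsor Discussion overlap.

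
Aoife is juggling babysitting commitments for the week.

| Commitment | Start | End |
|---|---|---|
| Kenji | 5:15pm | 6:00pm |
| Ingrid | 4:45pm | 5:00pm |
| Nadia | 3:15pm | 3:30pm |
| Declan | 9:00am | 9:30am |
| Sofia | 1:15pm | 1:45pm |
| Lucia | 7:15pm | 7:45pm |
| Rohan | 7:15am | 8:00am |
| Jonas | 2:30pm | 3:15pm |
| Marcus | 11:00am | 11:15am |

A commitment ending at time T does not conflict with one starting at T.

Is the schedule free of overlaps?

Yes

Sorted by start: Rohan, Declan, Marcus, Sofia, Jonas, Nadia, Ingrid, Kenji, Lucia.
Declan starts after Rohan ends — done with Rohan.
Marcus starts after Declan ends — done with Declan.
Sofia starts after Marcus ends — done with Marcus.
Jonas starts after Sofia ends — done with Sofia.
Nadia starts exactly when Jonas ends (back-to-back, no overlap) — done with Jonas.
Ingrid starts after Nadia ends — done with Nadia.
Kenji starts after Ingrid ends — done with Ingrid.
Lucia starts after Kenji ends.
Every pair is clear; the schedule has no overlaps.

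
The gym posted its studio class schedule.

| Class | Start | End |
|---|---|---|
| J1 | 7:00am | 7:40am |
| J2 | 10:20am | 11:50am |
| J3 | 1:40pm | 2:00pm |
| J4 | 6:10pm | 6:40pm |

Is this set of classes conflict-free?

Yes

Two intervals overlap when each starts before the other ends.
Sorted by start: J1, J2, J3, J4.
J2 starts after J1 ends, so nothing later overlaps J1 either.
J3 starts after J2 ends, so nothing later overlaps J2 either.
J4 starts after J3 ends.
Every pair is clear; the schedule has no overlaps.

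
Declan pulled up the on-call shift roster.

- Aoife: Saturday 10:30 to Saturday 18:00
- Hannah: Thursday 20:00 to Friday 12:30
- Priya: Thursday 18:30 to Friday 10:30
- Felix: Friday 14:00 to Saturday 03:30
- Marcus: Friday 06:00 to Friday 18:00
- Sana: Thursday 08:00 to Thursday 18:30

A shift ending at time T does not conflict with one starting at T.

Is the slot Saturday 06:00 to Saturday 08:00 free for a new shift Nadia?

Yes — the slot is free

Sana: ends Thursday 18:30 at or before Nadia starts Saturday 06:00 → clear.
Priya: ends Friday 10:30 at or before Nadia starts Saturday 06:00 → clear.
Hannah: ends Friday 12:30 at or before Nadia starts Saturday 06:00 → clear.
Marcus: ends Friday 18:00 at or before Nadia starts Saturday 06:00 → clear.
Felix: ends Saturday 03:30 at or before Nadia starts Saturday 06:00 → clear.
Aoife: starts Saturday 10:30 at or after Nadia ends Saturday 08:00 → clear.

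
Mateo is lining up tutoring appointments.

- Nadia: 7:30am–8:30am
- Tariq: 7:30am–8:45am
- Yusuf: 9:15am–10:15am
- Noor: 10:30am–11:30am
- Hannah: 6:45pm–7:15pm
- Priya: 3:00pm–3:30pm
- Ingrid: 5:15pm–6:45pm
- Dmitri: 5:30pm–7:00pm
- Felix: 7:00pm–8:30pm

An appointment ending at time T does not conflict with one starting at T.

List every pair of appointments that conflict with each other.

Dmitri & Hannah, Dmitri & Ingrid, Felix & Hannah, Nadia & Tariq

Two intervals overlap when each starts before the other ends.
Sorted by start: Nadia, Tariq, Yusuf, Noor, Priya, Ingrid, Dmitri, Hannah, Felix.
Tariq starts before Nadia ends → Nadia and Tariq overlap.
Yusuf starts after Nadia ends; Nadia is clear from here.
Yusuf starts after Tariq ends; Tariq is clear from here.
Noor starts after Yusuf ends; Yusuf is clear from here.
Priya starts after Noor ends; Noor is clear from here.
Ingrid starts after Priya ends; Priya is clear from here.
Dmitri starts before Ingrid ends → Ingrid and Dmitri overlap.
Hannah starts exactly when Ingrid ends (back-to-back, no overlap); Ingrid is clear from here.
Hannah starts before Dmitri ends → Dmitri and Hannah overlap.
Felix starts exactly when Dmitri ends (back-to-back, no overlap).
Felix starts before Hannah ends → Hannah and Felix overlap.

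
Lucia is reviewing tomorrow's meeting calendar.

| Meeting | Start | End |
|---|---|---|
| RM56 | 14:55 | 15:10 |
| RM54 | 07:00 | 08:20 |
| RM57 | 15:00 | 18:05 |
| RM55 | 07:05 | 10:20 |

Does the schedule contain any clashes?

Sorted by start: RM54, RM55, RM56, RM57.
RM55 starts before RM54 ends → RM54 and RM55 overlap.
That's a conflict, so the schedule is not conflict-free.

Yes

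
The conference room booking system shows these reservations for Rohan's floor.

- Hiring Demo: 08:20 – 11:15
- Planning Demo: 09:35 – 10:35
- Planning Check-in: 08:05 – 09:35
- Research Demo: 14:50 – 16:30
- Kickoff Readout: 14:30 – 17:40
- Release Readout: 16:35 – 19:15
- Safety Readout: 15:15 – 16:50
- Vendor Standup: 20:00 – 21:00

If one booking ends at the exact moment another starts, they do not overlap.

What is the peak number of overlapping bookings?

3

Sweep the timeline, counting +1 at each start and −1 at each end (ends before starts at a tie):
08:05 start Planning Check-in → 1
08:20 start Hiring Demo → 2
09:35 end Planning Check-in → 1
09:35 start Planning Demo → 2
10:35 end Planning Demo → 1
11:15 end Hiring Demo → 0
14:30 start Kickoff Readout → 1
14:50 start Research Demo → 2
15:15 start Safety Readout → 3
16:30 end Research Demo → 2
16:35 start Release Readout → 3
16:50 end Safety Readout → 2
17:40 end Kickoff Readout → 1
19:15 end Release Readout → 0
20:00 start Vendor Standup → 1
21:00 end Vendor Standup → 0
Peak is 3, at 15:15 (Kickoff Readout, Research Demo, Safety Readout).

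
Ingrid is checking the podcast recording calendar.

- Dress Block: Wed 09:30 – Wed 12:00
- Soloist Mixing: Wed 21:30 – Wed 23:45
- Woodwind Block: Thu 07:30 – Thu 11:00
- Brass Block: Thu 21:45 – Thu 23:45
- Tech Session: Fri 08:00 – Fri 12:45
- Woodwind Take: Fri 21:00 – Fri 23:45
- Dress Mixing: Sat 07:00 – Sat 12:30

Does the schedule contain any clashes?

Two intervals overlap when each starts before the other ends.
Sorted by start: Dress Block, Soloist Mixing, Woodwind Block, Brass Block, Tech Session, Woodwind Take, Dress Mixing.
Soloist Mixing starts after Dress Block ends, so nothing later overlaps Dress Block either.
Woodwind Block starts after Soloist Mixing ends, so nothing later overlaps Soloist Mixing either.
Brass Block starts after Woodwind Block ends, so nothing later overlaps Woodwind Block either.
Tech Session starts after Brass Block ends, so nothing later overlaps Brass Block either.
Woodwind Take starts after Tech Session ends, so nothing later overlaps Tech Session either.
Dress Mixing starts after Woodwind Take ends.
Every pair is clear; the schedule has no overlaps.

No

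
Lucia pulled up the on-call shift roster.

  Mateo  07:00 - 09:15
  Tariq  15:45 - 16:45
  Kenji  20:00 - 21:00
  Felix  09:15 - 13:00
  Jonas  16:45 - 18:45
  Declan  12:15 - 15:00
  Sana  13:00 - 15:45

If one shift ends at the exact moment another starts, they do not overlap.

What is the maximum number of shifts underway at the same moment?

2

Sort all start/end points and keep a running count:
07:00 start Mateo → 1
09:15 end Mateo → 0
09:15 start Felix → 1
12:15 start Declan → 2
13:00 end Felix → 1
13:00 start Sana → 2
15:00 end Declan → 1
15:45 end Sana → 0
15:45 start Tariq → 1
16:45 end Tariq → 0
16:45 start Jonas → 1
18:45 end Jonas → 0
20:00 start Kenji → 1
21:00 end Kenji → 0
Peak is 2, at 12:15 (Declan, Felix).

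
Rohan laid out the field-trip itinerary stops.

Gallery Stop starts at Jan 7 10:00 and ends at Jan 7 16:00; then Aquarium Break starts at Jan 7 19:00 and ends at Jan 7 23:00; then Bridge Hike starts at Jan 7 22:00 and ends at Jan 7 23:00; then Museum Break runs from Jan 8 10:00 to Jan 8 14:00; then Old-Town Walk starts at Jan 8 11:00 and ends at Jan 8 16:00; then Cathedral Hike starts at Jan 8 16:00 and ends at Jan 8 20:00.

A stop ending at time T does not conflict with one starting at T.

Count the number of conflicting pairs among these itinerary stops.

2

Check each pair: they overlap iff neither finishes before the other starts.
Sorted by start: Gallery Stop, Aquarium Break, Bridge Hike, Museum Break, Old-Town Walk, Cathedral Hike.
Aquarium Break starts after Gallery Stop ends — done with Gallery Stop.
Bridge Hike starts before Aquarium Break ends → Aquarium Break and Bridge Hike overlap.
Museum Break starts after Aquarium Break ends — done with Aquarium Break.
Museum Break starts after Bridge Hike ends — done with Bridge Hike.
Old-Town Walk starts before Museum Break ends → Museum Break and Old-Town Walk overlap.
Cathedral Hike starts after Museum Break ends.
Cathedral Hike starts exactly when Old-Town Walk ends (back-to-back, no overlap).
Overlapping pairs: Aquarium Break & Bridge Hike, Museum Break & Old-Town Walk — 2 in total.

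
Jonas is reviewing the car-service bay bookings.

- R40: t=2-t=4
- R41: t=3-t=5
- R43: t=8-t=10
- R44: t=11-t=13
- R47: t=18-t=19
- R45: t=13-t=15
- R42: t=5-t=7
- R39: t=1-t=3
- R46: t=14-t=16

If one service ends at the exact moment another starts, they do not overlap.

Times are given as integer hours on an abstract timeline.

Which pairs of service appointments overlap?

R39 & R40, R40 & R41, R45 & R46

Two intervals overlap when each starts before the other ends.
Sorted by start: R39, R40, R41, R42, R43, R44, R45, R46, R47.
R40 starts before R39 ends → R39 and R40 overlap.
R41 starts exactly when R39 ends (back-to-back, no overlap); R39 is clear from here.
R41 starts before R40 ends → R40 and R41 overlap.
R42 starts after R40 ends; R40 is clear from here.
R42 starts exactly when R41 ends (back-to-back, no overlap); R41 is clear from here.
R43 starts after R42 ends; R42 is clear from here.
R44 starts after R43 ends; R43 is clear from here.
R45 starts exactly when R44 ends (back-to-back, no overlap); R44 is clear from here.
R46 starts before R45 ends → R45 and R46 overlap.
R47 starts after R45 ends.
R47 starts after R46 ends.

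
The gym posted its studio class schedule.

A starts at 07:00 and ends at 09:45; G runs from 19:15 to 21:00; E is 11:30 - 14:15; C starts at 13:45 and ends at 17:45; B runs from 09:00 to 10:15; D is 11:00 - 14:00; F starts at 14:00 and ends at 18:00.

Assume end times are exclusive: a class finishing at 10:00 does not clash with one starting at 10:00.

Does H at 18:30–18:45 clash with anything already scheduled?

A: ends 09:45 at or before H starts 18:30 → clear.
B: ends 10:15 at or before H starts 18:30 → clear.
D: ends 14:00 at or before H starts 18:30 → clear.
E: ends 14:15 at or before H starts 18:30 → clear.
C: ends 17:45 at or before H starts 18:30 → clear.
F: ends 18:00 at or before H starts 18:30 → clear.
G: starts 19:15 at or after H ends 18:45 → clear.

No — it doesn't clash with anything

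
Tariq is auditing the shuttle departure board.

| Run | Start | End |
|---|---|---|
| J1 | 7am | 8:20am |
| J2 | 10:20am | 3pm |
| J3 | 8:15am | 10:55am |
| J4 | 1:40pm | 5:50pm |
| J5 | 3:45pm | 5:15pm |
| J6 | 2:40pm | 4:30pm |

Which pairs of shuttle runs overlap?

J1 & J3, J2 & J3, J2 & J4, J2 & J6, J4 & J5, J4 & J6, J5 & J6

Sorted by start: J1, J3, J2, J4, J6, J5.
J3 starts before J1 ends → J1 and J3 overlap.
J2 starts after J1 ends, so J1 has no further overlaps.
J2 starts before J3 ends → J3 and J2 overlap.
J4 starts after J3 ends, so J3 has no further overlaps.
J4 starts before J2 ends → J2 and J4 overlap.
J6 starts before J2 ends → J2 and J6 overlap.
J5 starts after J2 ends.
J6 starts before J4 ends → J4 and J6 overlap.
J5 starts before J4 ends → J4 and J5 overlap.
J5 starts before J6 ends → J6 and J5 overlap.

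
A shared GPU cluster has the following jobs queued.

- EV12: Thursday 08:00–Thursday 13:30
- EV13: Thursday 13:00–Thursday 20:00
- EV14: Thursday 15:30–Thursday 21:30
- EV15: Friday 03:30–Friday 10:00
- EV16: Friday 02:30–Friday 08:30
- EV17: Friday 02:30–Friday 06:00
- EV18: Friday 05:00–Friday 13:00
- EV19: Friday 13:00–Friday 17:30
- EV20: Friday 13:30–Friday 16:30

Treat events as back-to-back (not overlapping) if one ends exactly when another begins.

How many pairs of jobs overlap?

Sorted by start: EV12, EV13, EV14, EV16, EV17, EV15, EV18, EV19, EV20.
EV13 starts before EV12 ends → EV12 and EV13 overlap.
EV14 starts after EV12 ends — done with EV12.
EV14 starts before EV13 ends → EV13 and EV14 overlap.
EV16 starts after EV13 ends — done with EV13.
EV16 starts after EV14 ends — done with EV14.
EV17 starts before EV16 ends → EV16 and EV17 overlap.
EV15 starts before EV16 ends → EV16 and EV15 overlap.
EV18 starts before EV16 ends → EV16 and EV18 overlap.
EV19 starts after EV16 ends — done with EV16.
EV15 starts before EV17 ends → EV17 and EV15 overlap.
EV18 starts before EV17 ends → EV17 and EV18 overlap.
EV19 starts after EV17 ends — done with EV17.
EV18 starts before EV15 ends → EV15 and EV18 overlap.
EV19 starts after EV15 ends — done with EV15.
EV19 starts exactly when EV18 ends (back-to-back, no overlap) — done with EV18.
EV20 starts before EV19 ends → EV19 and EV20 overlap.
Overlapping pairs: EV12 & EV13, EV13 & EV14, EV15 & EV16, EV15 & EV17, EV15 & EV18, EV16 & EV17, EV16 & EV18, EV17 & EV18, EV19 & EV20 — 9 in total.

9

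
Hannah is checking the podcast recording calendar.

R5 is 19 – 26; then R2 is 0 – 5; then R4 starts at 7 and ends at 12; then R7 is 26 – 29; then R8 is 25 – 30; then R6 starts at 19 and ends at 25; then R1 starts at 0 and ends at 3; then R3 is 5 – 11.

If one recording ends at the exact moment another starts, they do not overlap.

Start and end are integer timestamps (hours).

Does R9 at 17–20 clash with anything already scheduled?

Yes — it overlaps R5, R6

R1: ends 3 at or before R9 starts 17 → clear.
R2: ends 5 at or before R9 starts 17 → clear.
R3: ends 11 at or before R9 starts 17 → clear.
R4: ends 12 at or before R9 starts 17 → clear.
R5: starts 19 before R9 ends 20, and ends 26 after R9 starts 17 → overlap.
R6: starts 19 before R9 ends 20, and ends 25 after R9 starts 17 → overlap.
R8: starts 25 at or after R9 ends 20 → clear.
R7: starts 26 at or after R9 ends 20 → clear.
R9 overlaps R5, R6.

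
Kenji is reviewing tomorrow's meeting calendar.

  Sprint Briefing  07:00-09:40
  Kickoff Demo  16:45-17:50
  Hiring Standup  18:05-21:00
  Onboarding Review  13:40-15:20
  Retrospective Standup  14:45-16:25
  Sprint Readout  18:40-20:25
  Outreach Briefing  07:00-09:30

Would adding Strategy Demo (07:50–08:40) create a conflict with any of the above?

Yes — it overlaps Outreach Briefing, Sprint Briefing

Outreach Briefing: starts 07:00 before Strategy Demo ends 08:40, and ends 09:30 after Strategy Demo starts 07:50 → overlap.
Sprint Briefing: starts 07:00 before Strategy Demo ends 08:40, and ends 09:40 after Strategy Demo starts 07:50 → overlap.
Onboarding Review: starts 13:40 at or after Strategy Demo ends 08:40 → clear.
Retrospective Standup: starts 14:45 at or after Strategy Demo ends 08:40 → clear.
Kickoff Demo: starts 16:45 at or after Strategy Demo ends 08:40 → clear.
Hiring Standup: starts 18:05 at or after Strategy Demo ends 08:40 → clear.
Sprint Readout: starts 18:40 at or after Strategy Demo ends 08:40 → clear.
Strategy Demo overlaps Outreach Briefing, Sprint Briefing.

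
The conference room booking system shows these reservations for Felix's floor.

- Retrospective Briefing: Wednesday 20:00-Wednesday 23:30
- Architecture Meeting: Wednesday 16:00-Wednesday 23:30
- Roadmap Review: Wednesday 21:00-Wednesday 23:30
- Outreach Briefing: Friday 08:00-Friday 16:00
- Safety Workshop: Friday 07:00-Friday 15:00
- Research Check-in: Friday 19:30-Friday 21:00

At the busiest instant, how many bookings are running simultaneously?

3

Walk through starts and ends in time order (an end at T is processed before a start at T):
Wednesday 16:00 start Architecture Meeting → 1
Wednesday 20:00 start Retrospective Briefing → 2
Wednesday 21:00 start Roadmap Review → 3
Wednesday 23:30 end Architecture Meeting → 2
Wednesday 23:30 end Retrospective Briefing → 1
Wednesday 23:30 end Roadmap Review → 0
Friday 07:00 start Safety Workshop → 1
Friday 08:00 start Outreach Briefing → 2
Friday 15:00 end Safety Workshop → 1
Friday 16:00 end Outreach Briefing → 0
Friday 19:30 start Research Check-in → 1
Friday 21:00 end Research Check-in → 0
Peak is 3, at Wednesday 21:00 (Architecture Meeting, Retrospective Briefing, Roadmap Review).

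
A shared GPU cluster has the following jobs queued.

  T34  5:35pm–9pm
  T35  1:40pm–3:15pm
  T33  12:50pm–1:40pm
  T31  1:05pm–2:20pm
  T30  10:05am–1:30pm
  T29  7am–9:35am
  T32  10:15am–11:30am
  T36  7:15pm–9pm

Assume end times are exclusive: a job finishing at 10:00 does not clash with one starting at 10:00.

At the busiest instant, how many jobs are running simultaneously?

3

Walk through starts and ends in time order (an end at T is processed before a start at T):
7am start T29 → 1
9:35am end T29 → 0
10:05am start T30 → 1
10:15am start T32 → 2
11:30am end T32 → 1
12:50pm start T33 → 2
1:05pm start T31 → 3
1:30pm end T30 → 2
1:40pm end T33 → 1
1:40pm start T35 → 2
2:20pm end T31 → 1
3:15pm end T35 → 0
5:35pm start T34 → 1
7:15pm start T36 → 2
9pm end T34 → 1
9pm end T36 → 0
Peak is 3, at 1:05pm (T30, T31, T33).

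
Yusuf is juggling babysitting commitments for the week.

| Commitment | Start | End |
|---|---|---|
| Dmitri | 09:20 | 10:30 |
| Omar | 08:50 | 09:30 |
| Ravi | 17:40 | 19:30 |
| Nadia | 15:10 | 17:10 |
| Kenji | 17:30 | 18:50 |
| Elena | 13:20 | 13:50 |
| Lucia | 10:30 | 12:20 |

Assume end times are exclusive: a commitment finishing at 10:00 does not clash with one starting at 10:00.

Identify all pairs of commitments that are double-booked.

Check each pair: they overlap iff neither finishes before the other starts.
Sorted by start: Omar, Dmitri, Lucia, Elena, Nadia, Kenji, Ravi.
Dmitri starts before Omar ends → Omar and Dmitri overlap.
Lucia starts after Omar ends, so Omar has no further overlaps.
Lucia starts exactly when Dmitri ends (back-to-back, no overlap), so Dmitri has no further overlaps.
Elena starts after Lucia ends, so Lucia has no further overlaps.
Nadia starts after Elena ends, so Elena has no further overlaps.
Kenji starts after Nadia ends, so Nadia has no further overlaps.
Ravi starts before Kenji ends → Kenji and Ravi overlap.

Dmitri & Omar, Kenji & Ravi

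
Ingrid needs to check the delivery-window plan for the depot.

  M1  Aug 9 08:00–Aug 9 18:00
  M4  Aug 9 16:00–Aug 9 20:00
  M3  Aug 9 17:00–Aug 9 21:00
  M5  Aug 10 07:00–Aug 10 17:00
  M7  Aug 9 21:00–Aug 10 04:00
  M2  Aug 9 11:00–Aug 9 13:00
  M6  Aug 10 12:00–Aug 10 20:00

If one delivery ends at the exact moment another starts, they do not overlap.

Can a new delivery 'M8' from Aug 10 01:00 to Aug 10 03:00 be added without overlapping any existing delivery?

No — it overlaps M7

M1: ends Aug 9 18:00 at or before M8 starts Aug 10 01:00 → clear.
M2: ends Aug 9 13:00 at or before M8 starts Aug 10 01:00 → clear.
M4: ends Aug 9 20:00 at or before M8 starts Aug 10 01:00 → clear.
M3: ends Aug 9 21:00 at or before M8 starts Aug 10 01:00 → clear.
M7: starts Aug 9 21:00 before M8 ends Aug 10 03:00, and ends Aug 10 04:00 after M8 starts Aug 10 01:00 → overlap.
M5: starts Aug 10 07:00 at or after M8 ends Aug 10 03:00 → clear.
M6: starts Aug 10 12:00 at or after M8 ends Aug 10 03:00 → clear.
M8 overlaps M7.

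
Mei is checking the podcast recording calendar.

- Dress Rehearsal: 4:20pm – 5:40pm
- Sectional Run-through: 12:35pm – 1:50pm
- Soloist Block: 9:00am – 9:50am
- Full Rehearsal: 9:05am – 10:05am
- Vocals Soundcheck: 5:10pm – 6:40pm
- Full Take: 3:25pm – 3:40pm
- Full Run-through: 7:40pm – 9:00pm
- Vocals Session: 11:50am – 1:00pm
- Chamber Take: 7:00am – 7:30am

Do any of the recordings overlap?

Sorted by start: Chamber Take, Soloist Block, Full Rehearsal, Vocals Session, Sectional Run-through, Full Take, Dress Rehearsal, Vocals Soundcheck, Full Run-through.
Soloist Block starts after Chamber Take ends; Chamber Take is clear from here.
Full Rehearsal starts before Soloist Block ends → Soloist Block and Full Rehearsal overlap.
That's a conflict, so the schedule is not conflict-free.

Yes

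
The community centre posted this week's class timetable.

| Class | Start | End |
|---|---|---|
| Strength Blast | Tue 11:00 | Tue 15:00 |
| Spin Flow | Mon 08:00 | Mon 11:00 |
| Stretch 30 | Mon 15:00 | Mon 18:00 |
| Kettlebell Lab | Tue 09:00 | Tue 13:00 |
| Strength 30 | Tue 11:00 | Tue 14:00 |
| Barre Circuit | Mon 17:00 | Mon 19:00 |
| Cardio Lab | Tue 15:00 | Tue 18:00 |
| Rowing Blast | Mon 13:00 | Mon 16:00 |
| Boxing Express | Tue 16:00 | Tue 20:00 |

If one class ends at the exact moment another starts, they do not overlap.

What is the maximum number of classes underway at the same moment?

3

Sweep the timeline, counting +1 at each start and −1 at each end (ends before starts at a tie):
Mon 08:00 start Spin Flow → 1
Mon 11:00 end Spin Flow → 0
Mon 13:00 start Rowing Blast → 1
Mon 15:00 start Stretch 30 → 2
Mon 16:00 end Rowing Blast → 1
Mon 17:00 start Barre Circuit → 2
Mon 18:00 end Stretch 30 → 1
Mon 19:00 end Barre Circuit → 0
Tue 09:00 start Kettlebell Lab → 1
Tue 11:00 start Strength 30 → 2
Tue 11:00 start Strength Blast → 3
Tue 13:00 end Kettlebell Lab → 2
Tue 14:00 end Strength 30 → 1
Tue 15:00 end Strength Blast → 0
Tue 15:00 start Cardio Lab → 1
Tue 16:00 start Boxing Express → 2
Tue 18:00 end Cardio Lab → 1
Tue 20:00 end Boxing Express → 0
Peak is 3, at Tue 11:00 (Kettlebell Lab, Strength 30, Strength Blast).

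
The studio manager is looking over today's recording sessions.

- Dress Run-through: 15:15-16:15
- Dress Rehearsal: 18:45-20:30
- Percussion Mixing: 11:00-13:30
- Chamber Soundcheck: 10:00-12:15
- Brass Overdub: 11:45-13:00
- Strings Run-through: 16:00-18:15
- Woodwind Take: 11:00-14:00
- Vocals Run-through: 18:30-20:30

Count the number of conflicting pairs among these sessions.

8

Two intervals overlap when each starts before the other ends.
Sorted by start: Chamber Soundcheck, Percussion Mixing, Woodwind Take, Brass Overdub, Dress Run-through, Strings Run-through, Vocals Run-through, Dress Rehearsal.
Percussion Mixing starts before Chamber Soundcheck ends → Chamber Soundcheck and Percussion Mixing overlap.
Woodwind Take starts before Chamber Soundcheck ends → Chamber Soundcheck and Woodwind Take overlap.
Brass Overdub starts before Chamber Soundcheck ends → Chamber Soundcheck and Brass Overdub overlap.
Dress Run-through starts after Chamber Soundcheck ends; Chamber Soundcheck is clear from here.
Woodwind Take starts before Percussion Mixing ends → Percussion Mixing and Woodwind Take overlap.
Brass Overdub starts before Percussion Mixing ends → Percussion Mixing and Brass Overdub overlap.
Dress Run-through starts after Percussion Mixing ends; Percussion Mixing is clear from here.
Brass Overdub starts before Woodwind Take ends → Woodwind Take and Brass Overdub overlap.
Dress Run-through starts after Woodwind Take ends; Woodwind Take is clear from here.
Dress Run-through starts after Brass Overdub ends; Brass Overdub is clear from here.
Strings Run-through starts before Dress Run-through ends → Dress Run-through and Strings Run-through overlap.
Vocals Run-through starts after Dress Run-through ends; Dress Run-through is clear from here.
Vocals Run-through starts after Strings Run-through ends; Strings Run-through is clear from here.
Dress Rehearsal starts before Vocals Run-through ends → Vocals Run-through and Dress Rehearsal overlap.
Overlapping pairs: Brass Overdub & Chamber Soundcheck, Brass Overdub & Percussion Mixing, Brass Overdub & Woodwind Take, Chamber Soundcheck & Percussion Mixing, Chamber Soundcheck & Woodwind Take, Dress Rehearsal & Vocals Run-through, Dress Run-through & Strings Run-through, Percussion Mixing & Woodwind Take — 8 in total.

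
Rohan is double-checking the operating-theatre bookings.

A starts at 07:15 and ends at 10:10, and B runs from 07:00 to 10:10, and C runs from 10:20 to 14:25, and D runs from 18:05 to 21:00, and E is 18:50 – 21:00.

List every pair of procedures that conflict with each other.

Two intervals overlap when each starts before the other ends.
Sorted by start: B, A, C, D, E.
A starts before B ends → B and A overlap.
C starts after B ends; B is clear from here.
C starts after A ends; A is clear from here.
D starts after C ends; C is clear from here.
E starts before D ends → D and E overlap.

A & B, D & E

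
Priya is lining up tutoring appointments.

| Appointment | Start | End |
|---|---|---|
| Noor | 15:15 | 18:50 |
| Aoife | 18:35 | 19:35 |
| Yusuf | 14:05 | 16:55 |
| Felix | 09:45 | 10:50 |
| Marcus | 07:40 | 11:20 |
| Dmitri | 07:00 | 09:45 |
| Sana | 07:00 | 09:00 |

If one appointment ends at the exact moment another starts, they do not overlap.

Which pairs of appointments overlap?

Sorted by start: Dmitri, Sana, Marcus, Felix, Yusuf, Noor, Aoife.
Sana starts before Dmitri ends → Dmitri and Sana overlap.
Marcus starts before Dmitri ends → Dmitri and Marcus overlap.
Felix starts exactly when Dmitri ends (back-to-back, no overlap); Dmitri is clear from here.
Marcus starts before Sana ends → Sana and Marcus overlap.
Felix starts after Sana ends; Sana is clear from here.
Felix starts before Marcus ends → Marcus and Felix overlap.
Yusuf starts after Marcus ends; Marcus is clear from here.
Yusuf starts after Felix ends; Felix is clear from here.
Noor starts before Yusuf ends → Yusuf and Noor overlap.
Aoife starts after Yusuf ends.
Aoife starts before Noor ends → Noor and Aoife overlap.

Aoife & Noor, Dmitri & Marcus, Dmitri & Sana, Felix & Marcus, Marcus & Sana, Noor & Yusuf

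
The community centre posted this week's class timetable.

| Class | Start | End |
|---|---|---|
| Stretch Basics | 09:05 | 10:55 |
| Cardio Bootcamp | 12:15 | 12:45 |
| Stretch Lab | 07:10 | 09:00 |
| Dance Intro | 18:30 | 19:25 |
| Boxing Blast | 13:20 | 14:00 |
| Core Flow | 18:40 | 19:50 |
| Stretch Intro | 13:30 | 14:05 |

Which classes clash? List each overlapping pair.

Sorted by start: Stretch Lab, Stretch Basics, Cardio Bootcamp, Boxing Blast, Stretch Intro, Dance Intro, Core Flow.
Stretch Basics starts after Stretch Lab ends; Stretch Lab is clear from here.
Cardio Bootcamp starts after Stretch Basics ends; Stretch Basics is clear from here.
Boxing Blast starts after Cardio Bootcamp ends; Cardio Bootcamp is clear from here.
Stretch Intro starts before Boxing Blast ends → Boxing Blast and Stretch Intro overlap.
Dance Intro starts after Boxing Blast ends; Boxing Blast is clear from here.
Dance Intro starts after Stretch Intro ends; Stretch Intro is clear from here.
Core Flow starts before Dance Intro ends → Dance Intro and Core Flow overlap.

Boxing Blast & Stretch Intro, Core Flow & Dance Intro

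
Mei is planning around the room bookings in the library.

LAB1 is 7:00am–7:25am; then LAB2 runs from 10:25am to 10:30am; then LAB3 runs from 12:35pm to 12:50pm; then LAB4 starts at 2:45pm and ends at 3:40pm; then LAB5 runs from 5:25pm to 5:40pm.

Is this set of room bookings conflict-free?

Sorted by start: LAB1, LAB2, LAB3, LAB4, LAB5.
LAB2 starts after LAB1 ends; LAB1 is clear from here.
LAB3 starts after LAB2 ends; LAB2 is clear from here.
LAB4 starts after LAB3 ends; LAB3 is clear from here.
LAB5 starts after LAB4 ends.
Every pair is clear; the schedule has no overlaps.

Yes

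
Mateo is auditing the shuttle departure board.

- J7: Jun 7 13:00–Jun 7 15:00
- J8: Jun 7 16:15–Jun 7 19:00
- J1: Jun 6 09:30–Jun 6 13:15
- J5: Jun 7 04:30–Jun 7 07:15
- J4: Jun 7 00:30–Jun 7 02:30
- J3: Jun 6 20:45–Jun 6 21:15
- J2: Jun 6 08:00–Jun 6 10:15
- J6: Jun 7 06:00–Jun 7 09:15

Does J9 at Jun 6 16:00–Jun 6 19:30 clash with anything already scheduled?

No — it doesn't clash with anything

J2: ends Jun 6 10:15 at or before J9 starts Jun 6 16:00 → clear.
J1: ends Jun 6 13:15 at or before J9 starts Jun 6 16:00 → clear.
J3: starts Jun 6 20:45 at or after J9 ends Jun 6 19:30 → clear.
J4: starts Jun 7 00:30 at or after J9 ends Jun 6 19:30 → clear.
J5: starts Jun 7 04:30 at or after J9 ends Jun 6 19:30 → clear.
J6: starts Jun 7 06:00 at or after J9 ends Jun 6 19:30 → clear.
J7: starts Jun 7 13:00 at or after J9 ends Jun 6 19:30 → clear.
J8: starts Jun 7 16:15 at or after J9 ends Jun 6 19:30 → clear.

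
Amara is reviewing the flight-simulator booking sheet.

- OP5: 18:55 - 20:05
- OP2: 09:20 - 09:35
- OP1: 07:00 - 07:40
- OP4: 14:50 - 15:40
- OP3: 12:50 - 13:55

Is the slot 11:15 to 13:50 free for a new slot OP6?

No — it overlaps OP3

OP1: ends 07:40 at or before OP6 starts 11:15 → clear.
OP2: ends 09:35 at or before OP6 starts 11:15 → clear.
OP3: starts 12:50 before OP6 ends 13:50, and ends 13:55 after OP6 starts 11:15 → overlap.
OP4: starts 14:50 at or after OP6 ends 13:50 → clear.
OP5: starts 18:55 at or after OP6 ends 13:50 → clear.
OP6 overlaps OP3.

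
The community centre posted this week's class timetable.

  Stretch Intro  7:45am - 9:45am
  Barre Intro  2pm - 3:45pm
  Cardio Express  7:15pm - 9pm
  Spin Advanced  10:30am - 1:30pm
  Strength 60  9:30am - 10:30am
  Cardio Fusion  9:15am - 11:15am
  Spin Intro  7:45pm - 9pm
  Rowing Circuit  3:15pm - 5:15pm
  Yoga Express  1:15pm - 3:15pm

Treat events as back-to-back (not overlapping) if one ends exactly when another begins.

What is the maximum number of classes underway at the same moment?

3

Walk through starts and ends in time order (an end at T is processed before a start at T):
7:45am start Stretch Intro → 1
9:15am start Cardio Fusion → 2
9:30am start Strength 60 → 3
9:45am end Stretch Intro → 2
10:30am end Strength 60 → 1
10:30am start Spin Advanced → 2
11:15am end Cardio Fusion → 1
1:15pm start Yoga Express → 2
1:30pm end Spin Advanced → 1
2pm start Barre Intro → 2
3:15pm end Yoga Express → 1
3:15pm start Rowing Circuit → 2
3:45pm end Barre Intro → 1
5:15pm end Rowing Circuit → 0
7:15pm start Cardio Express → 1
7:45pm start Spin Intro → 2
9pm end Cardio Express → 1
9pm end Spin Intro → 0
Peak is 3, at 9:30am (Cardio Fusion, Strength 60, Stretch Intro).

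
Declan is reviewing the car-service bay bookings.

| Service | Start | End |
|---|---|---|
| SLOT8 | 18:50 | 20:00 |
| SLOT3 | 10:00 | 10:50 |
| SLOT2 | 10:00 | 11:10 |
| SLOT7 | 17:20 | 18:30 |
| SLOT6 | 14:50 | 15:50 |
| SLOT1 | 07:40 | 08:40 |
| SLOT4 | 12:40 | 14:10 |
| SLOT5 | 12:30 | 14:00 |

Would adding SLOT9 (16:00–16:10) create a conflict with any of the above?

SLOT1: ends 08:40 at or before SLOT9 starts 16:00 → clear.
SLOT2: ends 11:10 at or before SLOT9 starts 16:00 → clear.
SLOT3: ends 10:50 at or before SLOT9 starts 16:00 → clear.
SLOT5: ends 14:00 at or before SLOT9 starts 16:00 → clear.
SLOT4: ends 14:10 at or before SLOT9 starts 16:00 → clear.
SLOT6: ends 15:50 at or before SLOT9 starts 16:00 → clear.
SLOT7: starts 17:20 at or after SLOT9 ends 16:10 → clear.
SLOT8: starts 18:50 at or after SLOT9 ends 16:10 → clear.

No — it doesn't clash with anything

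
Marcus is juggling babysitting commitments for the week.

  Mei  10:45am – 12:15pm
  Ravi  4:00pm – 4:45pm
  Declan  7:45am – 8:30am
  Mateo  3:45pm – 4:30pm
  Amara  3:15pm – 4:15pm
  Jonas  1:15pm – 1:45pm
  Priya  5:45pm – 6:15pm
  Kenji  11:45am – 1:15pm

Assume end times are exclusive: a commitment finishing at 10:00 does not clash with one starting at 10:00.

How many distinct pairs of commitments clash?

4

Check each pair: they overlap iff neither finishes before the other starts.
Sorted by start: Declan, Mei, Kenji, Jonas, Amara, Mateo, Ravi, Priya.
Mei starts after Declan ends — done with Declan.
Kenji starts before Mei ends → Mei and Kenji overlap.
Jonas starts after Mei ends — done with Mei.
Jonas starts exactly when Kenji ends (back-to-back, no overlap) — done with Kenji.
Amara starts after Jonas ends — done with Jonas.
Mateo starts before Amara ends → Amara and Mateo overlap.
Ravi starts before Amara ends → Amara and Ravi overlap.
Priya starts after Amara ends.
Ravi starts before Mateo ends → Mateo and Ravi overlap.
Priya starts after Mateo ends.
Priya starts after Ravi ends.
Overlapping pairs: Amara & Mateo, Amara & Ravi, Kenji & Mei, Mateo & Ravi — 4 in total.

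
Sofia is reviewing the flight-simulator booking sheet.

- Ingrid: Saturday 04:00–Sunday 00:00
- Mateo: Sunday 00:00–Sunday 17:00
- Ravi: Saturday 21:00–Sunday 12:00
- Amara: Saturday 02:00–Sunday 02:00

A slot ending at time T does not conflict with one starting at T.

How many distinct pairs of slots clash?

Sorted by start: Amara, Ingrid, Ravi, Mateo.
Ingrid starts before Amara ends → Amara and Ingrid overlap.
Ravi starts before Amara ends → Amara and Ravi overlap.
Mateo starts before Amara ends → Amara and Mateo overlap.
Ravi starts before Ingrid ends → Ingrid and Ravi overlap.
Mateo starts exactly when Ingrid ends (back-to-back, no overlap).
Mateo starts before Ravi ends → Ravi and Mateo overlap.
Overlapping pairs: Amara & Ingrid, Amara & Mateo, Amara & Ravi, Ingrid & Ravi, Mateo & Ravi — 5 in total.

5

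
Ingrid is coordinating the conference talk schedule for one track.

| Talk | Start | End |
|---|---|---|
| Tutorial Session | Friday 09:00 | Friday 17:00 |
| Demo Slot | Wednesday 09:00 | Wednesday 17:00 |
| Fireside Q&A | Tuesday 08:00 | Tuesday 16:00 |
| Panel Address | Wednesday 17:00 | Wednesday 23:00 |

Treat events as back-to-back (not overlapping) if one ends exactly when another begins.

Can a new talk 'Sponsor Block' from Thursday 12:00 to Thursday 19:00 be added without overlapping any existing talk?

Fireside Q&A: ends Tuesday 16:00 at or before Sponsor Block starts Thursday 12:00 → clear.
Demo Slot: ends Wednesday 17:00 at or before Sponsor Block starts Thursday 12:00 → clear.
Panel Address: ends Wednesday 23:00 at or before Sponsor Block starts Thursday 12:00 → clear.
Tutorial Session: starts Friday 09:00 at or after Sponsor Block ends Thursday 19:00 → clear.

Yes — the slot is free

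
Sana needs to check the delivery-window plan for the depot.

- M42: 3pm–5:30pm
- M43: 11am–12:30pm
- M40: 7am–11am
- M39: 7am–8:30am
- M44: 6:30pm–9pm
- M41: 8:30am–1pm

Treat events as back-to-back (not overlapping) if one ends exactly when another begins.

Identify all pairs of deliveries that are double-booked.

Two intervals overlap when each starts before the other ends.
Sorted by start: M39, M40, M41, M43, M42, M44.
M40 starts before M39 ends → M39 and M40 overlap.
M41 starts exactly when M39 ends (back-to-back, no overlap) — done with M39.
M41 starts before M40 ends → M40 and M41 overlap.
M43 starts exactly when M40 ends (back-to-back, no overlap) — done with M40.
M43 starts before M41 ends → M41 and M43 overlap.
M42 starts after M41 ends — done with M41.
M42 starts after M43 ends — done with M43.
M44 starts after M42 ends.

M39 & M40, M40 & M41, M41 & M43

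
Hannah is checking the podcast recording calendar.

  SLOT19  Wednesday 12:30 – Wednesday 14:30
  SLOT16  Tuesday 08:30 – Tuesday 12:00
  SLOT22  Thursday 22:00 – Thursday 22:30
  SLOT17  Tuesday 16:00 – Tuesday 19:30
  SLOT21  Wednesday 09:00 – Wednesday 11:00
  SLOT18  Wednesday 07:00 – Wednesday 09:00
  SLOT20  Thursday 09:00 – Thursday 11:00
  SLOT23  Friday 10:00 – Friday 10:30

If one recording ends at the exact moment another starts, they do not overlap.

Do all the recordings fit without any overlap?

Yes

Sorted by start: SLOT16, SLOT17, SLOT18, SLOT21, SLOT19, SLOT20, SLOT22, SLOT23.
SLOT17 starts after SLOT16 ends, so nothing later overlaps SLOT16 either.
SLOT18 starts after SLOT17 ends, so nothing later overlaps SLOT17 either.
SLOT21 starts exactly when SLOT18 ends (back-to-back, no overlap), so nothing later overlaps SLOT18 either.
SLOT19 starts after SLOT21 ends, so nothing later overlaps SLOT21 either.
SLOT20 starts after SLOT19 ends, so nothing later overlaps SLOT19 either.
SLOT22 starts after SLOT20 ends, so nothing later overlaps SLOT20 either.
SLOT23 starts after SLOT22 ends.
Every pair is clear; the schedule has no overlaps.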